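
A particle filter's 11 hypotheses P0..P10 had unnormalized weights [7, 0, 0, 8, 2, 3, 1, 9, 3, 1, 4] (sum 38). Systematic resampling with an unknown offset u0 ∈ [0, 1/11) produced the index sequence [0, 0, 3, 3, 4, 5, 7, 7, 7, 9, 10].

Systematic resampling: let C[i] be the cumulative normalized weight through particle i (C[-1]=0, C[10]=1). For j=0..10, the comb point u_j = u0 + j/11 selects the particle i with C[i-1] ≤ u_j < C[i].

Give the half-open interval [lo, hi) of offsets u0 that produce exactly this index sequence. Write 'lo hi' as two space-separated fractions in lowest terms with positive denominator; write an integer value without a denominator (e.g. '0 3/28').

C = [7/38, 7/38, 7/38, 15/38, 17/38, 10/19, 21/38, 15/19, 33/38, 17/19, 1]
j=0 picked index 0: u0 ∈ [0, 7/38)
j=1 picked index 0: u0 ∈ [-1/11, 39/418)
j=2 picked index 3: u0 ∈ [1/418, 89/418)
j=3 picked index 3: u0 ∈ [-37/418, 51/418)
j=4 picked index 4: u0 ∈ [13/418, 35/418)
j=5 picked index 5: u0 ∈ [-3/418, 15/209)
j=6 picked index 7: u0 ∈ [3/418, 51/209)
j=7 picked index 7: u0 ∈ [-35/418, 32/209)
j=8 picked index 7: u0 ∈ [-73/418, 13/209)
j=9 picked index 9: u0 ∈ [21/418, 16/209)
j=10 picked index 10: u0 ∈ [-3/209, 1/11)
intersection: [21/418, 13/209)

21/418 13/209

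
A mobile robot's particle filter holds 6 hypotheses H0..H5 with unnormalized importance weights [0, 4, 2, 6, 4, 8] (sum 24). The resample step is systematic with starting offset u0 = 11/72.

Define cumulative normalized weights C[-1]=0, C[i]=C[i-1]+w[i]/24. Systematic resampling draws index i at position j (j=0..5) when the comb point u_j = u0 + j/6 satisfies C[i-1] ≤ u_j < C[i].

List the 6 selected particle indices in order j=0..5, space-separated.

C = [0, 1/6, 1/4, 1/2, 2/3, 1]
j=0: u_0=11/72 ∈ [0, 1/6) → index 1
j=1: u_1=23/72 ∈ [1/4, 1/2) → index 3
j=2: u_2=35/72 ∈ [1/4, 1/2) → index 3
j=3: u_3=47/72 ∈ [1/2, 2/3) → index 4
j=4: u_4=59/72 ∈ [2/3, 1) → index 5
j=5: u_5=71/72 ∈ [2/3, 1) → index 5

1 3 3 4 5 5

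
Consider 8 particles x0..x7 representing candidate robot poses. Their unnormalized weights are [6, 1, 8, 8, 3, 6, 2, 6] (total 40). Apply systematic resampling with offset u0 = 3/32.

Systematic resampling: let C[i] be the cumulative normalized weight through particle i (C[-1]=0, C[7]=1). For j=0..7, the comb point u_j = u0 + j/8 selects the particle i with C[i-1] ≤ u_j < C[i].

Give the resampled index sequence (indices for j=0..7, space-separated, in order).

C = [3/20, 7/40, 3/8, 23/40, 13/20, 4/5, 17/20, 1]
j=0: u_0=3/32 ∈ [0, 3/20) → index 0
j=1: u_1=7/32 ∈ [7/40, 3/8) → index 2
j=2: u_2=11/32 ∈ [7/40, 3/8) → index 2
j=3: u_3=15/32 ∈ [3/8, 23/40) → index 3
j=4: u_4=19/32 ∈ [23/40, 13/20) → index 4
j=5: u_5=23/32 ∈ [13/20, 4/5) → index 5
j=6: u_6=27/32 ∈ [4/5, 17/20) → index 6
j=7: u_7=31/32 ∈ [17/20, 1) → index 7

0 2 2 3 4 5 6 7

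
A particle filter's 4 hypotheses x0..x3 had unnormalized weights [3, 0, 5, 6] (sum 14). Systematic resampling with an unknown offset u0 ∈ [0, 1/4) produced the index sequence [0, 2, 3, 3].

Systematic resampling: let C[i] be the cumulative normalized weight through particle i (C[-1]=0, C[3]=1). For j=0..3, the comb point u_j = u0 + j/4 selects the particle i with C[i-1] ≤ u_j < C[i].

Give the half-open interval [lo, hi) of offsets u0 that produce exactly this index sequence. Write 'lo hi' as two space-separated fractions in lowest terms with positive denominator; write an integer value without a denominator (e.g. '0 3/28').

C = [3/14, 3/14, 4/7, 1]
j=0 picked index 0: u0 ∈ [0, 3/14)
j=1 picked index 2: u0 ∈ [-1/28, 9/28)
j=2 picked index 3: u0 ∈ [1/14, 1/2)
j=3 picked index 3: u0 ∈ [-5/28, 1/4)
intersection: [1/14, 3/14)

1/14 3/14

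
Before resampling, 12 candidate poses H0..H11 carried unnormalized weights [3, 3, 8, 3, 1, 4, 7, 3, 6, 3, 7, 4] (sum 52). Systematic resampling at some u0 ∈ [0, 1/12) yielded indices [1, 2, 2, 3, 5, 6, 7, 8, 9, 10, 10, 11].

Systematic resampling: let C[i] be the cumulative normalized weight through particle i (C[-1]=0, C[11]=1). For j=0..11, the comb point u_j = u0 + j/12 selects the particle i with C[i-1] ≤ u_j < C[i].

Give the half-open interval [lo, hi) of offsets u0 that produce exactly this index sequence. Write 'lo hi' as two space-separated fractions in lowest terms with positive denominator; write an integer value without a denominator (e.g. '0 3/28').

C = [3/52, 3/26, 7/26, 17/52, 9/26, 11/26, 29/52, 8/13, 19/26, 41/52, 12/13, 1]
j=0 picked index 1: u0 ∈ [3/52, 3/26)
j=1 picked index 2: u0 ∈ [5/156, 29/156)
j=2 picked index 2: u0 ∈ [-2/39, 4/39)
j=3 picked index 3: u0 ∈ [1/52, 1/13)
j=4 picked index 5: u0 ∈ [1/78, 7/78)
j=5 picked index 6: u0 ∈ [1/156, 11/78)
j=6 picked index 7: u0 ∈ [3/52, 3/26)
j=7 picked index 8: u0 ∈ [5/156, 23/156)
j=8 picked index 9: u0 ∈ [5/78, 19/156)
j=9 picked index 10: u0 ∈ [1/26, 9/52)
j=10 picked index 10: u0 ∈ [-7/156, 7/78)
j=11 picked index 11: u0 ∈ [1/156, 1/12)
intersection: [5/78, 1/13)

5/78 1/13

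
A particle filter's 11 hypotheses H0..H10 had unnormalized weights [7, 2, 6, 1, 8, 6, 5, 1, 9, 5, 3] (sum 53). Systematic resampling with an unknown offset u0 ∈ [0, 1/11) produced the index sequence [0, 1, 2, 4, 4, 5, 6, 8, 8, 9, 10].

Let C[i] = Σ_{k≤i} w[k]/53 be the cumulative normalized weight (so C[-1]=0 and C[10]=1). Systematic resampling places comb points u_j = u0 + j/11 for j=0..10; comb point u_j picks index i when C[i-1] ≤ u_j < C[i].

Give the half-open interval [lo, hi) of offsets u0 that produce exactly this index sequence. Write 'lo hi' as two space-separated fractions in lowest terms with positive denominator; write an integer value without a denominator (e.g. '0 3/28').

25/583 46/583

C = [7/53, 9/53, 15/53, 16/53, 24/53, 30/53, 35/53, 36/53, 45/53, 50/53, 1]
j=0 picked index 0: u0 ∈ [0, 7/53)
j=1 picked index 1: u0 ∈ [24/583, 46/583)
j=2 picked index 2: u0 ∈ [-7/583, 59/583)
j=3 picked index 4: u0 ∈ [17/583, 105/583)
j=4 picked index 4: u0 ∈ [-36/583, 52/583)
j=5 picked index 5: u0 ∈ [-1/583, 65/583)
j=6 picked index 6: u0 ∈ [12/583, 67/583)
j=7 picked index 8: u0 ∈ [25/583, 124/583)
j=8 picked index 8: u0 ∈ [-28/583, 71/583)
j=9 picked index 9: u0 ∈ [18/583, 73/583)
j=10 picked index 10: u0 ∈ [20/583, 1/11)
intersection: [25/583, 46/583)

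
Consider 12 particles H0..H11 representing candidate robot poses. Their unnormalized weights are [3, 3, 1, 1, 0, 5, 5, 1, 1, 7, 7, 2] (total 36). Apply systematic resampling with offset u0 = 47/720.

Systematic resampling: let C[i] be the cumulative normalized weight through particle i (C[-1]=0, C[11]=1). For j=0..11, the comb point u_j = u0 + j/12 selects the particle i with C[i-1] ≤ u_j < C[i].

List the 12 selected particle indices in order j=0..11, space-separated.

C = [1/12, 1/6, 7/36, 2/9, 2/9, 13/36, 1/2, 19/36, 5/9, 3/4, 17/18, 1]
j=0: u_0=47/720 ∈ [0, 1/12) → index 0
j=1: u_1=107/720 ∈ [1/12, 1/6) → index 1
j=2: u_2=167/720 ∈ [2/9, 13/36) → index 5
j=3: u_3=227/720 ∈ [2/9, 13/36) → index 5
j=4: u_4=287/720 ∈ [13/36, 1/2) → index 6
j=5: u_5=347/720 ∈ [13/36, 1/2) → index 6
j=6: u_6=407/720 ∈ [5/9, 3/4) → index 9
j=7: u_7=467/720 ∈ [5/9, 3/4) → index 9
j=8: u_8=527/720 ∈ [5/9, 3/4) → index 9
j=9: u_9=587/720 ∈ [3/4, 17/18) → index 10
j=10: u_10=647/720 ∈ [3/4, 17/18) → index 10
j=11: u_11=707/720 ∈ [17/18, 1) → index 11

0 1 5 5 6 6 9 9 9 10 10 11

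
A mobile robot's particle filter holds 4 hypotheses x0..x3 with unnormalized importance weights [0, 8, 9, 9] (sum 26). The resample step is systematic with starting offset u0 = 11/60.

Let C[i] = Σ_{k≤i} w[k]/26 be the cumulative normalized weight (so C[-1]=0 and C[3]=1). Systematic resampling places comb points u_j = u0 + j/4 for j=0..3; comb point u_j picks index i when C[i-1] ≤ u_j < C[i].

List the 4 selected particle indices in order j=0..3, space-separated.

1 2 3 3

C = [0, 4/13, 17/26, 1]
j=0: u_0=11/60 ∈ [0, 4/13) → index 1
j=1: u_1=13/30 ∈ [4/13, 17/26) → index 2
j=2: u_2=41/60 ∈ [17/26, 1) → index 3
j=3: u_3=14/15 ∈ [17/26, 1) → index 3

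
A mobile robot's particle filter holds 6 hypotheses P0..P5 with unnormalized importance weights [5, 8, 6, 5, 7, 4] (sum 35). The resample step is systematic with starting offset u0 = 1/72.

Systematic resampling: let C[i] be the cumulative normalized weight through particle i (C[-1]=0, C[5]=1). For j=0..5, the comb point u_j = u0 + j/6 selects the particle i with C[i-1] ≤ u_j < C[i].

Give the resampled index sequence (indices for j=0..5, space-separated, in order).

0 1 1 2 3 4

C = [1/7, 13/35, 19/35, 24/35, 31/35, 1]
j=0: u_0=1/72 ∈ [0, 1/7) → index 0
j=1: u_1=13/72 ∈ [1/7, 13/35) → index 1
j=2: u_2=25/72 ∈ [1/7, 13/35) → index 1
j=3: u_3=37/72 ∈ [13/35, 19/35) → index 2
j=4: u_4=49/72 ∈ [19/35, 24/35) → index 3
j=5: u_5=61/72 ∈ [24/35, 31/35) → index 4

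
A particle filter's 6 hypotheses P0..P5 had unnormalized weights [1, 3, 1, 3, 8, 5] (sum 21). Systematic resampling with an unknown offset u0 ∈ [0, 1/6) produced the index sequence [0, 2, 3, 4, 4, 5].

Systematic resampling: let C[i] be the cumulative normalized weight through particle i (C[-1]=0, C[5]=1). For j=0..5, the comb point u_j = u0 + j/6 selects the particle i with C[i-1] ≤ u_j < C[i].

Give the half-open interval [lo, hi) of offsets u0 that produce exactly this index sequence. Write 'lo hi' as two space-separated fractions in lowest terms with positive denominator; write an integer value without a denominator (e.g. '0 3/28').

C = [1/21, 4/21, 5/21, 8/21, 16/21, 1]
j=0 picked index 0: u0 ∈ [0, 1/21)
j=1 picked index 2: u0 ∈ [1/42, 1/14)
j=2 picked index 3: u0 ∈ [-2/21, 1/21)
j=3 picked index 4: u0 ∈ [-5/42, 11/42)
j=4 picked index 4: u0 ∈ [-2/7, 2/21)
j=5 picked index 5: u0 ∈ [-1/14, 1/6)
intersection: [1/42, 1/21)

1/42 1/21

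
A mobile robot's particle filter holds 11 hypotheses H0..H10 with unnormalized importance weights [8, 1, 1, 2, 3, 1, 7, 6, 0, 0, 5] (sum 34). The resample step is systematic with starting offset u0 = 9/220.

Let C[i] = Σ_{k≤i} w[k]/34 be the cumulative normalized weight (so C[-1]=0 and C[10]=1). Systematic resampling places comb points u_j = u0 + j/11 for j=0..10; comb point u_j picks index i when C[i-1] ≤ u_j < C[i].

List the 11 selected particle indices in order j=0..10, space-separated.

C = [4/17, 9/34, 5/17, 6/17, 15/34, 8/17, 23/34, 29/34, 29/34, 29/34, 1]
j=0: u_0=9/220 ∈ [0, 4/17) → index 0
j=1: u_1=29/220 ∈ [0, 4/17) → index 0
j=2: u_2=49/220 ∈ [0, 4/17) → index 0
j=3: u_3=69/220 ∈ [5/17, 6/17) → index 3
j=4: u_4=89/220 ∈ [6/17, 15/34) → index 4
j=5: u_5=109/220 ∈ [8/17, 23/34) → index 6
j=6: u_6=129/220 ∈ [8/17, 23/34) → index 6
j=7: u_7=149/220 ∈ [23/34, 29/34) → index 7
j=8: u_8=169/220 ∈ [23/34, 29/34) → index 7
j=9: u_9=189/220 ∈ [29/34, 1) → index 10
j=10: u_10=19/20 ∈ [29/34, 1) → index 10

0 0 0 3 4 6 6 7 7 10 10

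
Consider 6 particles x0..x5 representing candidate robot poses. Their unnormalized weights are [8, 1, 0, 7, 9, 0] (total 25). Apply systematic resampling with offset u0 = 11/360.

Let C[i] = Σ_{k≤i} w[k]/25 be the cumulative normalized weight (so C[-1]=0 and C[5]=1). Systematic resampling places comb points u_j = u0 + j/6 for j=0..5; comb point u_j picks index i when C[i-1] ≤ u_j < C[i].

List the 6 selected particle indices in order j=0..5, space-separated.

C = [8/25, 9/25, 9/25, 16/25, 1, 1]
j=0: u_0=11/360 ∈ [0, 8/25) → index 0
j=1: u_1=71/360 ∈ [0, 8/25) → index 0
j=2: u_2=131/360 ∈ [9/25, 16/25) → index 3
j=3: u_3=191/360 ∈ [9/25, 16/25) → index 3
j=4: u_4=251/360 ∈ [16/25, 1) → index 4
j=5: u_5=311/360 ∈ [16/25, 1) → index 4

0 0 3 3 4 4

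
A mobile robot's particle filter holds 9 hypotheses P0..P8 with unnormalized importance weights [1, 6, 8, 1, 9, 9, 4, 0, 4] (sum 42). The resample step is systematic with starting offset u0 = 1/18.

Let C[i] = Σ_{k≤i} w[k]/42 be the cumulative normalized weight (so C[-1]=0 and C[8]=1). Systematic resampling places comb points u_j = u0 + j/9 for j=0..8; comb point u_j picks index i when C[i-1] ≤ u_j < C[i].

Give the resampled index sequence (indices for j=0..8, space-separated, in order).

1 2 2 4 4 5 5 6 8

C = [1/42, 1/6, 5/14, 8/21, 25/42, 17/21, 19/21, 19/21, 1]
j=0: u_0=1/18 ∈ [1/42, 1/6) → index 1
j=1: u_1=1/6 ∈ [1/6, 5/14) → index 2
j=2: u_2=5/18 ∈ [1/6, 5/14) → index 2
j=3: u_3=7/18 ∈ [8/21, 25/42) → index 4
j=4: u_4=1/2 ∈ [8/21, 25/42) → index 4
j=5: u_5=11/18 ∈ [25/42, 17/21) → index 5
j=6: u_6=13/18 ∈ [25/42, 17/21) → index 5
j=7: u_7=5/6 ∈ [17/21, 19/21) → index 6
j=8: u_8=17/18 ∈ [19/21, 1) → index 8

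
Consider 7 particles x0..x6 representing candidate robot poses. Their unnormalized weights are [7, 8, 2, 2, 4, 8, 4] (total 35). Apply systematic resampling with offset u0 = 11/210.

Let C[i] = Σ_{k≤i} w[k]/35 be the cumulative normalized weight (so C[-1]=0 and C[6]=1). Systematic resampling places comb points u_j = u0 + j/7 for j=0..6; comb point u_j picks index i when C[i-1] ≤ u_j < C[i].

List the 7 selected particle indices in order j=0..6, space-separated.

C = [1/5, 3/7, 17/35, 19/35, 23/35, 31/35, 1]
j=0: u_0=11/210 ∈ [0, 1/5) → index 0
j=1: u_1=41/210 ∈ [0, 1/5) → index 0
j=2: u_2=71/210 ∈ [1/5, 3/7) → index 1
j=3: u_3=101/210 ∈ [3/7, 17/35) → index 2
j=4: u_4=131/210 ∈ [19/35, 23/35) → index 4
j=5: u_5=23/30 ∈ [23/35, 31/35) → index 5
j=6: u_6=191/210 ∈ [31/35, 1) → index 6

0 0 1 2 4 5 6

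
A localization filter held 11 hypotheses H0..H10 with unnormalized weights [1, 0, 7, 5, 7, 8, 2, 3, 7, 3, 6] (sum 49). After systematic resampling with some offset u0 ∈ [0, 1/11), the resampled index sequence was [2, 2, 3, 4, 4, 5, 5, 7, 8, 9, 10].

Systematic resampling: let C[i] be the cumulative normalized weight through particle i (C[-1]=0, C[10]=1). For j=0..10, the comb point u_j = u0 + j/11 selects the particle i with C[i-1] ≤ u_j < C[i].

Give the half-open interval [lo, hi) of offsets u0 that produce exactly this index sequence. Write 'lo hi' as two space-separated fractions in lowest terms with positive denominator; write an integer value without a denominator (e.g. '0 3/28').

1/49 2/77

C = [1/49, 1/49, 8/49, 13/49, 20/49, 4/7, 30/49, 33/49, 40/49, 43/49, 1]
j=0 picked index 2: u0 ∈ [1/49, 8/49)
j=1 picked index 2: u0 ∈ [-38/539, 39/539)
j=2 picked index 3: u0 ∈ [-10/539, 45/539)
j=3 picked index 4: u0 ∈ [-4/539, 73/539)
j=4 picked index 4: u0 ∈ [-53/539, 24/539)
j=5 picked index 5: u0 ∈ [-25/539, 9/77)
j=6 picked index 5: u0 ∈ [-74/539, 2/77)
j=7 picked index 7: u0 ∈ [-13/539, 20/539)
j=8 picked index 8: u0 ∈ [-29/539, 48/539)
j=9 picked index 9: u0 ∈ [-1/539, 32/539)
j=10 picked index 10: u0 ∈ [-17/539, 1/11)
intersection: [1/49, 2/77)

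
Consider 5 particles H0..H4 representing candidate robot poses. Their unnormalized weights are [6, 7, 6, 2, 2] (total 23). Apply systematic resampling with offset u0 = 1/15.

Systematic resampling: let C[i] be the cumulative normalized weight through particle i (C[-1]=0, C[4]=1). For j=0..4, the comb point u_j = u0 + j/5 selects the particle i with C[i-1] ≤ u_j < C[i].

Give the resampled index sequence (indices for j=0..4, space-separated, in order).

C = [6/23, 13/23, 19/23, 21/23, 1]
j=0: u_0=1/15 ∈ [0, 6/23) → index 0
j=1: u_1=4/15 ∈ [6/23, 13/23) → index 1
j=2: u_2=7/15 ∈ [6/23, 13/23) → index 1
j=3: u_3=2/3 ∈ [13/23, 19/23) → index 2
j=4: u_4=13/15 ∈ [19/23, 21/23) → index 3

0 1 1 2 3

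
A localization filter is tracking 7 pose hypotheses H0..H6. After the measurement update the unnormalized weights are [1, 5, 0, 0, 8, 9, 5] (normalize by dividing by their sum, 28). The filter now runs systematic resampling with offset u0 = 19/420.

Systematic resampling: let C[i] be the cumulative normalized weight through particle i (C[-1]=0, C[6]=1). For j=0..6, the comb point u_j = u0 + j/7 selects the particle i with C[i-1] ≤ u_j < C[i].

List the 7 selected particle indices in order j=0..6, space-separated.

C = [1/28, 3/14, 3/14, 3/14, 1/2, 23/28, 1]
j=0: u_0=19/420 ∈ [1/28, 3/14) → index 1
j=1: u_1=79/420 ∈ [1/28, 3/14) → index 1
j=2: u_2=139/420 ∈ [3/14, 1/2) → index 4
j=3: u_3=199/420 ∈ [3/14, 1/2) → index 4
j=4: u_4=37/60 ∈ [1/2, 23/28) → index 5
j=5: u_5=319/420 ∈ [1/2, 23/28) → index 5
j=6: u_6=379/420 ∈ [23/28, 1) → index 6

1 1 4 4 5 5 6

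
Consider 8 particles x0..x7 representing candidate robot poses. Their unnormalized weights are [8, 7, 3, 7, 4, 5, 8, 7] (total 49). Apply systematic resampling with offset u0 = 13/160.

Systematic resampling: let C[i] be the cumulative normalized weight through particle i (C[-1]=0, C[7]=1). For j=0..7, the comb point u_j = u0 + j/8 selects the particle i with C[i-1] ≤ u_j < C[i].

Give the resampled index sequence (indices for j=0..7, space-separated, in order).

0 1 2 3 4 6 6 7

C = [8/49, 15/49, 18/49, 25/49, 29/49, 34/49, 6/7, 1]
j=0: u_0=13/160 ∈ [0, 8/49) → index 0
j=1: u_1=33/160 ∈ [8/49, 15/49) → index 1
j=2: u_2=53/160 ∈ [15/49, 18/49) → index 2
j=3: u_3=73/160 ∈ [18/49, 25/49) → index 3
j=4: u_4=93/160 ∈ [25/49, 29/49) → index 4
j=5: u_5=113/160 ∈ [34/49, 6/7) → index 6
j=6: u_6=133/160 ∈ [34/49, 6/7) → index 6
j=7: u_7=153/160 ∈ [6/7, 1) → index 7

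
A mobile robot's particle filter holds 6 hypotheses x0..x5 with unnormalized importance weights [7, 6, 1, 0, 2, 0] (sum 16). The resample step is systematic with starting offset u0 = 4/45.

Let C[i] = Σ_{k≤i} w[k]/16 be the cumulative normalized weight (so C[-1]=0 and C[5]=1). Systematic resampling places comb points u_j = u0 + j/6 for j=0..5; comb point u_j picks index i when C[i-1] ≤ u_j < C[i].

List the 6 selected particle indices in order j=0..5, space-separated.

0 0 0 1 1 4

C = [7/16, 13/16, 7/8, 7/8, 1, 1]
j=0: u_0=4/45 ∈ [0, 7/16) → index 0
j=1: u_1=23/90 ∈ [0, 7/16) → index 0
j=2: u_2=19/45 ∈ [0, 7/16) → index 0
j=3: u_3=53/90 ∈ [7/16, 13/16) → index 1
j=4: u_4=34/45 ∈ [7/16, 13/16) → index 1
j=5: u_5=83/90 ∈ [7/8, 1) → index 4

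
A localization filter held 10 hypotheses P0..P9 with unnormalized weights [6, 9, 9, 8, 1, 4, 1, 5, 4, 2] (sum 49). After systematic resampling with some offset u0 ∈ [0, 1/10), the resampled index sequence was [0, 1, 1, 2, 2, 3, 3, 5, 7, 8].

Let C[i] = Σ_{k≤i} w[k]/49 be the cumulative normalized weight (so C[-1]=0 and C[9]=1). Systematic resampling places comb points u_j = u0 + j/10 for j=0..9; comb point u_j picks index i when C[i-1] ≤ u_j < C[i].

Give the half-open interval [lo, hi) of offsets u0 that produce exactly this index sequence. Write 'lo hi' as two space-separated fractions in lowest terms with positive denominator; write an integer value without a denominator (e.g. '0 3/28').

C = [6/49, 15/49, 24/49, 32/49, 33/49, 37/49, 38/49, 43/49, 47/49, 1]
j=0 picked index 0: u0 ∈ [0, 6/49)
j=1 picked index 1: u0 ∈ [11/490, 101/490)
j=2 picked index 1: u0 ∈ [-19/245, 26/245)
j=3 picked index 2: u0 ∈ [3/490, 93/490)
j=4 picked index 2: u0 ∈ [-23/245, 22/245)
j=5 picked index 3: u0 ∈ [-1/98, 15/98)
j=6 picked index 3: u0 ∈ [-27/245, 13/245)
j=7 picked index 5: u0 ∈ [-13/490, 27/490)
j=8 picked index 7: u0 ∈ [-6/245, 19/245)
j=9 picked index 8: u0 ∈ [-11/490, 29/490)
intersection: [11/490, 13/245)

11/490 13/245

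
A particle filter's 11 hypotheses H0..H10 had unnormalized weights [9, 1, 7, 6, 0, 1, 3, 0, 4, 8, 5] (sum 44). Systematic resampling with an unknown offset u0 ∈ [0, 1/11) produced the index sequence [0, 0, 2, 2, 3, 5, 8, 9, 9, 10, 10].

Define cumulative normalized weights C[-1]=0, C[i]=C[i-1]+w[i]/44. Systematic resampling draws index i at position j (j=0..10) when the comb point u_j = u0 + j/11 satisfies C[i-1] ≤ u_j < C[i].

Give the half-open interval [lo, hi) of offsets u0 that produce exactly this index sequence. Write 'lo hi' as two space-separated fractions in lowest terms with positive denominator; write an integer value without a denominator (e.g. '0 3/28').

C = [9/44, 5/22, 17/44, 23/44, 23/44, 6/11, 27/44, 27/44, 31/44, 39/44, 1]
j=0 picked index 0: u0 ∈ [0, 9/44)
j=1 picked index 0: u0 ∈ [-1/11, 5/44)
j=2 picked index 2: u0 ∈ [1/22, 9/44)
j=3 picked index 2: u0 ∈ [-1/22, 5/44)
j=4 picked index 3: u0 ∈ [1/44, 7/44)
j=5 picked index 5: u0 ∈ [3/44, 1/11)
j=6 picked index 8: u0 ∈ [3/44, 7/44)
j=7 picked index 9: u0 ∈ [3/44, 1/4)
j=8 picked index 9: u0 ∈ [-1/44, 7/44)
j=9 picked index 10: u0 ∈ [3/44, 2/11)
j=10 picked index 10: u0 ∈ [-1/44, 1/11)
intersection: [3/44, 1/11)

3/44 1/11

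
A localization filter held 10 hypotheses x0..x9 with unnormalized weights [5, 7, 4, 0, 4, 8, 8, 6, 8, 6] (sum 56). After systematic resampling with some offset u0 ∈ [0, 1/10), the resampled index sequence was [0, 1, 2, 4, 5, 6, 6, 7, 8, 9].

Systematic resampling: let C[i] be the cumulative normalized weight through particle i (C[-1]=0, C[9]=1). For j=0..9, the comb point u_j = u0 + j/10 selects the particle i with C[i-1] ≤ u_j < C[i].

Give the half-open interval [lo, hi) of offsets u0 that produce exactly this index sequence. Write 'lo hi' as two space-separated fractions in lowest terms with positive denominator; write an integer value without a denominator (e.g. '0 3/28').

1/70 3/70

C = [5/56, 3/14, 2/7, 2/7, 5/14, 1/2, 9/14, 3/4, 25/28, 1]
j=0 picked index 0: u0 ∈ [0, 5/56)
j=1 picked index 1: u0 ∈ [-3/280, 4/35)
j=2 picked index 2: u0 ∈ [1/70, 3/35)
j=3 picked index 4: u0 ∈ [-1/70, 2/35)
j=4 picked index 5: u0 ∈ [-3/70, 1/10)
j=5 picked index 6: u0 ∈ [0, 1/7)
j=6 picked index 6: u0 ∈ [-1/10, 3/70)
j=7 picked index 7: u0 ∈ [-2/35, 1/20)
j=8 picked index 8: u0 ∈ [-1/20, 13/140)
j=9 picked index 9: u0 ∈ [-1/140, 1/10)
intersection: [1/70, 3/70)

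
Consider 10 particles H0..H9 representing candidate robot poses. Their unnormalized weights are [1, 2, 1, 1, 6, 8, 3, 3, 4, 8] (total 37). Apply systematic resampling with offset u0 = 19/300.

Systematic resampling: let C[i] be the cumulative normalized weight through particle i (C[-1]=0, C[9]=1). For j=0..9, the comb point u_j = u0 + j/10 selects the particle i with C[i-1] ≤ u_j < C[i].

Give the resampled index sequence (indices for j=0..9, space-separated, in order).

C = [1/37, 3/37, 4/37, 5/37, 11/37, 19/37, 22/37, 25/37, 29/37, 1]
j=0: u_0=19/300 ∈ [1/37, 3/37) → index 1
j=1: u_1=49/300 ∈ [5/37, 11/37) → index 4
j=2: u_2=79/300 ∈ [5/37, 11/37) → index 4
j=3: u_3=109/300 ∈ [11/37, 19/37) → index 5
j=4: u_4=139/300 ∈ [11/37, 19/37) → index 5
j=5: u_5=169/300 ∈ [19/37, 22/37) → index 6
j=6: u_6=199/300 ∈ [22/37, 25/37) → index 7
j=7: u_7=229/300 ∈ [25/37, 29/37) → index 8
j=8: u_8=259/300 ∈ [29/37, 1) → index 9
j=9: u_9=289/300 ∈ [29/37, 1) → index 9

1 4 4 5 5 6 7 8 9 9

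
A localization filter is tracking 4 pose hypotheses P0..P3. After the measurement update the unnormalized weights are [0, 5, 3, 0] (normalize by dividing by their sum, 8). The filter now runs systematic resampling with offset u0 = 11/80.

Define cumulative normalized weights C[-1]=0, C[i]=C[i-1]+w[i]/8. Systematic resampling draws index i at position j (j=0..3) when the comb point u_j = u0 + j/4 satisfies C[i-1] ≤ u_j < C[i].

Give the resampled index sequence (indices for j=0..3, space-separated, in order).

1 1 2 2

C = [0, 5/8, 1, 1]
j=0: u_0=11/80 ∈ [0, 5/8) → index 1
j=1: u_1=31/80 ∈ [0, 5/8) → index 1
j=2: u_2=51/80 ∈ [5/8, 1) → index 2
j=3: u_3=71/80 ∈ [5/8, 1) → index 2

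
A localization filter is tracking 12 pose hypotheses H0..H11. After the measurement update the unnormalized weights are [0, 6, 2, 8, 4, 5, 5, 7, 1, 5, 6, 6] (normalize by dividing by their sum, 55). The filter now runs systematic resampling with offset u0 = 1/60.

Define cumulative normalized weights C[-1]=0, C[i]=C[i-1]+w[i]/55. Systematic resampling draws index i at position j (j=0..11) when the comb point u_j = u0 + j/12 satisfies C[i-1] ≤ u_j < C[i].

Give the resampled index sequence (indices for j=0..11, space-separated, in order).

1 1 3 3 4 5 6 7 8 9 10 11

C = [0, 6/55, 8/55, 16/55, 4/11, 5/11, 6/11, 37/55, 38/55, 43/55, 49/55, 1]
j=0: u_0=1/60 ∈ [0, 6/55) → index 1
j=1: u_1=1/10 ∈ [0, 6/55) → index 1
j=2: u_2=11/60 ∈ [8/55, 16/55) → index 3
j=3: u_3=4/15 ∈ [8/55, 16/55) → index 3
j=4: u_4=7/20 ∈ [16/55, 4/11) → index 4
j=5: u_5=13/30 ∈ [4/11, 5/11) → index 5
j=6: u_6=31/60 ∈ [5/11, 6/11) → index 6
j=7: u_7=3/5 ∈ [6/11, 37/55) → index 7
j=8: u_8=41/60 ∈ [37/55, 38/55) → index 8
j=9: u_9=23/30 ∈ [38/55, 43/55) → index 9
j=10: u_10=17/20 ∈ [43/55, 49/55) → index 10
j=11: u_11=14/15 ∈ [49/55, 1) → index 11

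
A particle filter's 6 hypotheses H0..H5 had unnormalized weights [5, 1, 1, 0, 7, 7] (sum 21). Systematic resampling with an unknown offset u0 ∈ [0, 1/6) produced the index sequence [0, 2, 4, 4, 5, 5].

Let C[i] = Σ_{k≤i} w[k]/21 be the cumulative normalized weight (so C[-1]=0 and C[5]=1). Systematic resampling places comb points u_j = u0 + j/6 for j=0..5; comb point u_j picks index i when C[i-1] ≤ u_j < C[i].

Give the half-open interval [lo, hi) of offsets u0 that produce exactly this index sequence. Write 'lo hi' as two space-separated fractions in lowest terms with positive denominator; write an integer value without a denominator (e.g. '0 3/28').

C = [5/21, 2/7, 1/3, 1/3, 2/3, 1]
j=0 picked index 0: u0 ∈ [0, 5/21)
j=1 picked index 2: u0 ∈ [5/42, 1/6)
j=2 picked index 4: u0 ∈ [0, 1/3)
j=3 picked index 4: u0 ∈ [-1/6, 1/6)
j=4 picked index 5: u0 ∈ [0, 1/3)
j=5 picked index 5: u0 ∈ [-1/6, 1/6)
intersection: [5/42, 1/6)

5/42 1/6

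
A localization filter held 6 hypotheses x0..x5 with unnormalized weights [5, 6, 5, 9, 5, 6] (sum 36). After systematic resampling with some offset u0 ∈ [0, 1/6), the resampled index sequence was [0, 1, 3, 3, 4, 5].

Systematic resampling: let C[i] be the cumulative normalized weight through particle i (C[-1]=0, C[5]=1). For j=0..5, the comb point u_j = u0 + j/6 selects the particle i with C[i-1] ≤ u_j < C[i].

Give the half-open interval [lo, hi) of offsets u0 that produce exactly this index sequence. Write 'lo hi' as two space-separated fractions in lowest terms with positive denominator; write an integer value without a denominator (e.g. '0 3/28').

C = [5/36, 11/36, 4/9, 25/36, 5/6, 1]
j=0 picked index 0: u0 ∈ [0, 5/36)
j=1 picked index 1: u0 ∈ [-1/36, 5/36)
j=2 picked index 3: u0 ∈ [1/9, 13/36)
j=3 picked index 3: u0 ∈ [-1/18, 7/36)
j=4 picked index 4: u0 ∈ [1/36, 1/6)
j=5 picked index 5: u0 ∈ [0, 1/6)
intersection: [1/9, 5/36)

1/9 5/36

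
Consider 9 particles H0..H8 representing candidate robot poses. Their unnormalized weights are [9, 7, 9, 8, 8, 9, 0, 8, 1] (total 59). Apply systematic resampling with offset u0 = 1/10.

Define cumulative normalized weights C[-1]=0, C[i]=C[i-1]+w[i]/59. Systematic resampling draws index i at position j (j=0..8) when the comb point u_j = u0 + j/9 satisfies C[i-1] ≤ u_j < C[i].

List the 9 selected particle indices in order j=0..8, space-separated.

0 1 2 3 3 4 5 7 8

C = [9/59, 16/59, 25/59, 33/59, 41/59, 50/59, 50/59, 58/59, 1]
j=0: u_0=1/10 ∈ [0, 9/59) → index 0
j=1: u_1=19/90 ∈ [9/59, 16/59) → index 1
j=2: u_2=29/90 ∈ [16/59, 25/59) → index 2
j=3: u_3=13/30 ∈ [25/59, 33/59) → index 3
j=4: u_4=49/90 ∈ [25/59, 33/59) → index 3
j=5: u_5=59/90 ∈ [33/59, 41/59) → index 4
j=6: u_6=23/30 ∈ [41/59, 50/59) → index 5
j=7: u_7=79/90 ∈ [50/59, 58/59) → index 7
j=8: u_8=89/90 ∈ [58/59, 1) → index 8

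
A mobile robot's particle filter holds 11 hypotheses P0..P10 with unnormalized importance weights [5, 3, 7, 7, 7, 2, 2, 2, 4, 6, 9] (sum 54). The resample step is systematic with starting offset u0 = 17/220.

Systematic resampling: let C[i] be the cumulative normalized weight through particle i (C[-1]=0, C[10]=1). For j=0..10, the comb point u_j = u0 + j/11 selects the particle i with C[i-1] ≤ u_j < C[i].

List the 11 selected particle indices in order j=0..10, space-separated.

C = [5/54, 4/27, 5/18, 11/27, 29/54, 31/54, 11/18, 35/54, 13/18, 5/6, 1]
j=0: u_0=17/220 ∈ [0, 5/54) → index 0
j=1: u_1=37/220 ∈ [4/27, 5/18) → index 2
j=2: u_2=57/220 ∈ [4/27, 5/18) → index 2
j=3: u_3=7/20 ∈ [5/18, 11/27) → index 3
j=4: u_4=97/220 ∈ [11/27, 29/54) → index 4
j=5: u_5=117/220 ∈ [11/27, 29/54) → index 4
j=6: u_6=137/220 ∈ [11/18, 35/54) → index 7
j=7: u_7=157/220 ∈ [35/54, 13/18) → index 8
j=8: u_8=177/220 ∈ [13/18, 5/6) → index 9
j=9: u_9=197/220 ∈ [5/6, 1) → index 10
j=10: u_10=217/220 ∈ [5/6, 1) → index 10

0 2 2 3 4 4 7 8 9 10 10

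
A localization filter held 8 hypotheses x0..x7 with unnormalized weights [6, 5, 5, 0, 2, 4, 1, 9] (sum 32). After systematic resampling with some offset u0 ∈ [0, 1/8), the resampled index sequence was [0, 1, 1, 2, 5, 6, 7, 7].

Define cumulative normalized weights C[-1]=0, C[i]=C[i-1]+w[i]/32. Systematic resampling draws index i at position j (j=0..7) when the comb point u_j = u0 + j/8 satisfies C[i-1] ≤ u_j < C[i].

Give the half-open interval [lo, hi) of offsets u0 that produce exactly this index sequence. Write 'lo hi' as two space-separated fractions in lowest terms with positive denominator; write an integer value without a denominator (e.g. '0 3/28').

C = [3/16, 11/32, 1/2, 1/2, 9/16, 11/16, 23/32, 1]
j=0 picked index 0: u0 ∈ [0, 3/16)
j=1 picked index 1: u0 ∈ [1/16, 7/32)
j=2 picked index 1: u0 ∈ [-1/16, 3/32)
j=3 picked index 2: u0 ∈ [-1/32, 1/8)
j=4 picked index 5: u0 ∈ [1/16, 3/16)
j=5 picked index 6: u0 ∈ [1/16, 3/32)
j=6 picked index 7: u0 ∈ [-1/32, 1/4)
j=7 picked index 7: u0 ∈ [-5/32, 1/8)
intersection: [1/16, 3/32)

1/16 3/32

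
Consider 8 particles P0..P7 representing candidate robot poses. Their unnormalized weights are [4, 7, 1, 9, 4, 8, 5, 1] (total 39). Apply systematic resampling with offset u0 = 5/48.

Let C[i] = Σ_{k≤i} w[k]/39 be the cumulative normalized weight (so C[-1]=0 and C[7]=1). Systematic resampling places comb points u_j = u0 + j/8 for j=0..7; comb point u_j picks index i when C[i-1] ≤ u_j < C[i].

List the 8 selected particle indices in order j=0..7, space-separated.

1 1 3 3 4 5 6 7

C = [4/39, 11/39, 4/13, 7/13, 25/39, 11/13, 38/39, 1]
j=0: u_0=5/48 ∈ [4/39, 11/39) → index 1
j=1: u_1=11/48 ∈ [4/39, 11/39) → index 1
j=2: u_2=17/48 ∈ [4/13, 7/13) → index 3
j=3: u_3=23/48 ∈ [4/13, 7/13) → index 3
j=4: u_4=29/48 ∈ [7/13, 25/39) → index 4
j=5: u_5=35/48 ∈ [25/39, 11/13) → index 5
j=6: u_6=41/48 ∈ [11/13, 38/39) → index 6
j=7: u_7=47/48 ∈ [38/39, 1) → index 7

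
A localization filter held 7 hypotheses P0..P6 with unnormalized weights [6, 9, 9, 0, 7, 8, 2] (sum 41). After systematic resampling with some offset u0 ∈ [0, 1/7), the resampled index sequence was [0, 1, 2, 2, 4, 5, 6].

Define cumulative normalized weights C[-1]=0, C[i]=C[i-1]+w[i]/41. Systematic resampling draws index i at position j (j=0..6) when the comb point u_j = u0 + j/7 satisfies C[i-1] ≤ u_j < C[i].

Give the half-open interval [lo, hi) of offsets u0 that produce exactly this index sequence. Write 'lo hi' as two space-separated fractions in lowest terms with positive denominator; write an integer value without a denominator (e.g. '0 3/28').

27/287 1/7

C = [6/41, 15/41, 24/41, 24/41, 31/41, 39/41, 1]
j=0 picked index 0: u0 ∈ [0, 6/41)
j=1 picked index 1: u0 ∈ [1/287, 64/287)
j=2 picked index 2: u0 ∈ [23/287, 86/287)
j=3 picked index 2: u0 ∈ [-18/287, 45/287)
j=4 picked index 4: u0 ∈ [4/287, 53/287)
j=5 picked index 5: u0 ∈ [12/287, 68/287)
j=6 picked index 6: u0 ∈ [27/287, 1/7)
intersection: [27/287, 1/7)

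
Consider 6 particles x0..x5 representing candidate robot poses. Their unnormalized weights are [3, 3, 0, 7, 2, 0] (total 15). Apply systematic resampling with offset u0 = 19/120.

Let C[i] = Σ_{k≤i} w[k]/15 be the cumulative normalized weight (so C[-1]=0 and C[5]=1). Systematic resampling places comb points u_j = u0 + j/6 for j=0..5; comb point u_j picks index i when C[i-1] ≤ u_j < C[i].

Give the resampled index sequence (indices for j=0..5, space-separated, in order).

0 1 3 3 3 4

C = [1/5, 2/5, 2/5, 13/15, 1, 1]
j=0: u_0=19/120 ∈ [0, 1/5) → index 0
j=1: u_1=13/40 ∈ [1/5, 2/5) → index 1
j=2: u_2=59/120 ∈ [2/5, 13/15) → index 3
j=3: u_3=79/120 ∈ [2/5, 13/15) → index 3
j=4: u_4=33/40 ∈ [2/5, 13/15) → index 3
j=5: u_5=119/120 ∈ [13/15, 1) → index 4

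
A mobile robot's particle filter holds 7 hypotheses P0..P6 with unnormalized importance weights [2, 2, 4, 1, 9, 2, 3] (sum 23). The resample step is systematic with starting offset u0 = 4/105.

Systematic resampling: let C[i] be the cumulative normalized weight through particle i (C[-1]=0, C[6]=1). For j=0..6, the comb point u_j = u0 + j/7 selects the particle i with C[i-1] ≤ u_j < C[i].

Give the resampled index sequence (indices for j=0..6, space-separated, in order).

C = [2/23, 4/23, 8/23, 9/23, 18/23, 20/23, 1]
j=0: u_0=4/105 ∈ [0, 2/23) → index 0
j=1: u_1=19/105 ∈ [4/23, 8/23) → index 2
j=2: u_2=34/105 ∈ [4/23, 8/23) → index 2
j=3: u_3=7/15 ∈ [9/23, 18/23) → index 4
j=4: u_4=64/105 ∈ [9/23, 18/23) → index 4
j=5: u_5=79/105 ∈ [9/23, 18/23) → index 4
j=6: u_6=94/105 ∈ [20/23, 1) → index 6

0 2 2 4 4 4 6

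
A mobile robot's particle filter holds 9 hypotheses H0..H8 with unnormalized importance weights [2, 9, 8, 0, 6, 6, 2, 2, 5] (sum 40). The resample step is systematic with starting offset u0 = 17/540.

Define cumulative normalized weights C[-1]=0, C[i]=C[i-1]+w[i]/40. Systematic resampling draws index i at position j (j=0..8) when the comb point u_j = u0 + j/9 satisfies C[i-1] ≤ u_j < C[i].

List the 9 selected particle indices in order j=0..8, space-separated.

C = [1/20, 11/40, 19/40, 19/40, 5/8, 31/40, 33/40, 7/8, 1]
j=0: u_0=17/540 ∈ [0, 1/20) → index 0
j=1: u_1=77/540 ∈ [1/20, 11/40) → index 1
j=2: u_2=137/540 ∈ [1/20, 11/40) → index 1
j=3: u_3=197/540 ∈ [11/40, 19/40) → index 2
j=4: u_4=257/540 ∈ [19/40, 5/8) → index 4
j=5: u_5=317/540 ∈ [19/40, 5/8) → index 4
j=6: u_6=377/540 ∈ [5/8, 31/40) → index 5
j=7: u_7=437/540 ∈ [31/40, 33/40) → index 6
j=8: u_8=497/540 ∈ [7/8, 1) → index 8

0 1 1 2 4 4 5 6 8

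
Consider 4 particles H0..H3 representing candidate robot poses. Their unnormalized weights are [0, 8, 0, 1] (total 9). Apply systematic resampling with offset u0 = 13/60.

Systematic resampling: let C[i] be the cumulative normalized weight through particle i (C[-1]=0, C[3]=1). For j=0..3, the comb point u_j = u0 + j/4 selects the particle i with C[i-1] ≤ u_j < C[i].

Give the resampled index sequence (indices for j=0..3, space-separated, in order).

C = [0, 8/9, 8/9, 1]
j=0: u_0=13/60 ∈ [0, 8/9) → index 1
j=1: u_1=7/15 ∈ [0, 8/9) → index 1
j=2: u_2=43/60 ∈ [0, 8/9) → index 1
j=3: u_3=29/30 ∈ [8/9, 1) → index 3

1 1 1 3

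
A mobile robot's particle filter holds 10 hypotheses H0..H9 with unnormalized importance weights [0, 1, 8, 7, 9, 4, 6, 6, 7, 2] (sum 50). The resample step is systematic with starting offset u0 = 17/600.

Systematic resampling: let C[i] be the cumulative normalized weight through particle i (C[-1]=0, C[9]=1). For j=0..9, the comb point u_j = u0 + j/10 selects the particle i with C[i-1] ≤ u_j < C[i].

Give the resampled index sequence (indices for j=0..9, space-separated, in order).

C = [0, 1/50, 9/50, 8/25, 1/2, 29/50, 7/10, 41/50, 24/25, 1]
j=0: u_0=17/600 ∈ [1/50, 9/50) → index 2
j=1: u_1=77/600 ∈ [1/50, 9/50) → index 2
j=2: u_2=137/600 ∈ [9/50, 8/25) → index 3
j=3: u_3=197/600 ∈ [8/25, 1/2) → index 4
j=4: u_4=257/600 ∈ [8/25, 1/2) → index 4
j=5: u_5=317/600 ∈ [1/2, 29/50) → index 5
j=6: u_6=377/600 ∈ [29/50, 7/10) → index 6
j=7: u_7=437/600 ∈ [7/10, 41/50) → index 7
j=8: u_8=497/600 ∈ [41/50, 24/25) → index 8
j=9: u_9=557/600 ∈ [41/50, 24/25) → index 8

2 2 3 4 4 5 6 7 8 8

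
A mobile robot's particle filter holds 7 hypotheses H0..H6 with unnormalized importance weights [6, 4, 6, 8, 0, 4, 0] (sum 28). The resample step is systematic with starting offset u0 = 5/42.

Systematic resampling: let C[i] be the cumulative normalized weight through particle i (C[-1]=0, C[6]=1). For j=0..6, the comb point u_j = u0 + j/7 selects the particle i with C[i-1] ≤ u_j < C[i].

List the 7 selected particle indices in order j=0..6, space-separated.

0 1 2 2 3 3 5

C = [3/14, 5/14, 4/7, 6/7, 6/7, 1, 1]
j=0: u_0=5/42 ∈ [0, 3/14) → index 0
j=1: u_1=11/42 ∈ [3/14, 5/14) → index 1
j=2: u_2=17/42 ∈ [5/14, 4/7) → index 2
j=3: u_3=23/42 ∈ [5/14, 4/7) → index 2
j=4: u_4=29/42 ∈ [4/7, 6/7) → index 3
j=5: u_5=5/6 ∈ [4/7, 6/7) → index 3
j=6: u_6=41/42 ∈ [6/7, 1) → index 5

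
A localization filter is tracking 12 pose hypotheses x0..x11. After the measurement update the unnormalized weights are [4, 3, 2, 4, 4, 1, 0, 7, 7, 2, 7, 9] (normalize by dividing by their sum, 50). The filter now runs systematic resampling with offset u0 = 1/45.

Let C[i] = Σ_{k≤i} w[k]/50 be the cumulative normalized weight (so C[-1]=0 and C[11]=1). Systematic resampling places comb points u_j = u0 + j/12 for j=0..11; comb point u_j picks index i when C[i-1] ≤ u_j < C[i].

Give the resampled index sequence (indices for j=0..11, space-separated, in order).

0 1 3 4 5 7 8 8 10 10 11 11

C = [2/25, 7/50, 9/50, 13/50, 17/50, 9/25, 9/25, 1/2, 16/25, 17/25, 41/50, 1]
j=0: u_0=1/45 ∈ [0, 2/25) → index 0
j=1: u_1=19/180 ∈ [2/25, 7/50) → index 1
j=2: u_2=17/90 ∈ [9/50, 13/50) → index 3
j=3: u_3=49/180 ∈ [13/50, 17/50) → index 4
j=4: u_4=16/45 ∈ [17/50, 9/25) → index 5
j=5: u_5=79/180 ∈ [9/25, 1/2) → index 7
j=6: u_6=47/90 ∈ [1/2, 16/25) → index 8
j=7: u_7=109/180 ∈ [1/2, 16/25) → index 8
j=8: u_8=31/45 ∈ [17/25, 41/50) → index 10
j=9: u_9=139/180 ∈ [17/25, 41/50) → index 10
j=10: u_10=77/90 ∈ [41/50, 1) → index 11
j=11: u_11=169/180 ∈ [41/50, 1) → index 11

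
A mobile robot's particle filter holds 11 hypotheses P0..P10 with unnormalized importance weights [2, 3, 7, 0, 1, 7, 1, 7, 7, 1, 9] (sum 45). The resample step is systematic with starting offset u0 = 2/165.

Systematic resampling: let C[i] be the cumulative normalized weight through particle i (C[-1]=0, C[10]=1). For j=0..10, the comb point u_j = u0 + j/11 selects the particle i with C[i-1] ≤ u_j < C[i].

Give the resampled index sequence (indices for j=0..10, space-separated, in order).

0 1 2 4 5 7 7 8 8 10 10

C = [2/45, 1/9, 4/15, 4/15, 13/45, 4/9, 7/15, 28/45, 7/9, 4/5, 1]
j=0: u_0=2/165 ∈ [0, 2/45) → index 0
j=1: u_1=17/165 ∈ [2/45, 1/9) → index 1
j=2: u_2=32/165 ∈ [1/9, 4/15) → index 2
j=3: u_3=47/165 ∈ [4/15, 13/45) → index 4
j=4: u_4=62/165 ∈ [13/45, 4/9) → index 5
j=5: u_5=7/15 ∈ [7/15, 28/45) → index 7
j=6: u_6=92/165 ∈ [7/15, 28/45) → index 7
j=7: u_7=107/165 ∈ [28/45, 7/9) → index 8
j=8: u_8=122/165 ∈ [28/45, 7/9) → index 8
j=9: u_9=137/165 ∈ [4/5, 1) → index 10
j=10: u_10=152/165 ∈ [4/5, 1) → index 10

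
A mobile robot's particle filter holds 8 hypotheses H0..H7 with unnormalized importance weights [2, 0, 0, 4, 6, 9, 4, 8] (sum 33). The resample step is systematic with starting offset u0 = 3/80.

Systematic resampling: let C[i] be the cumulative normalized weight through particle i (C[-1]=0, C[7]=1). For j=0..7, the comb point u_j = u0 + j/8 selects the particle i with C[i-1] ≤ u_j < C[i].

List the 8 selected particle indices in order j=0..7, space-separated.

0 3 4 5 5 6 7 7

C = [2/33, 2/33, 2/33, 2/11, 4/11, 7/11, 25/33, 1]
j=0: u_0=3/80 ∈ [0, 2/33) → index 0
j=1: u_1=13/80 ∈ [2/33, 2/11) → index 3
j=2: u_2=23/80 ∈ [2/11, 4/11) → index 4
j=3: u_3=33/80 ∈ [4/11, 7/11) → index 5
j=4: u_4=43/80 ∈ [4/11, 7/11) → index 5
j=5: u_5=53/80 ∈ [7/11, 25/33) → index 6
j=6: u_6=63/80 ∈ [25/33, 1) → index 7
j=7: u_7=73/80 ∈ [25/33, 1) → index 7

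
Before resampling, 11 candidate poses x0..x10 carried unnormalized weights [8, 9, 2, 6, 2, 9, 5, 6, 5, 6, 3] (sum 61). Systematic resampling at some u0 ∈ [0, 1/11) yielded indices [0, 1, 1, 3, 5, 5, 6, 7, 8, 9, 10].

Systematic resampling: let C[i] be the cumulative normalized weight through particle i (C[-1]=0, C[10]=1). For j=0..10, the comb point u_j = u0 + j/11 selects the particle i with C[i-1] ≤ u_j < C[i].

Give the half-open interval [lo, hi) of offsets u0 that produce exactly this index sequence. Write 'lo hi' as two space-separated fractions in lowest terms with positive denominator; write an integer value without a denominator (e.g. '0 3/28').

53/671 1/11

C = [8/61, 17/61, 19/61, 25/61, 27/61, 36/61, 41/61, 47/61, 52/61, 58/61, 1]
j=0 picked index 0: u0 ∈ [0, 8/61)
j=1 picked index 1: u0 ∈ [27/671, 126/671)
j=2 picked index 1: u0 ∈ [-34/671, 65/671)
j=3 picked index 3: u0 ∈ [26/671, 92/671)
j=4 picked index 5: u0 ∈ [53/671, 152/671)
j=5 picked index 5: u0 ∈ [-8/671, 91/671)
j=6 picked index 6: u0 ∈ [30/671, 85/671)
j=7 picked index 7: u0 ∈ [24/671, 90/671)
j=8 picked index 8: u0 ∈ [29/671, 84/671)
j=9 picked index 9: u0 ∈ [23/671, 89/671)
j=10 picked index 10: u0 ∈ [28/671, 1/11)
intersection: [53/671, 1/11)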